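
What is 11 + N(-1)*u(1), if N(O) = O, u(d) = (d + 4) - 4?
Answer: 10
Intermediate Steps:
u(d) = d (u(d) = (4 + d) - 4 = d)
11 + N(-1)*u(1) = 11 - 1*1 = 11 - 1 = 10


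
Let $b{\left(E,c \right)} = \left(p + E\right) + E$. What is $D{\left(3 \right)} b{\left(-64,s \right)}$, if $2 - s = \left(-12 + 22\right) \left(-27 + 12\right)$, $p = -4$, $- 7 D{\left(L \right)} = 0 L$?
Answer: $0$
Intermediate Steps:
$D{\left(L \right)} = 0$ ($D{\left(L \right)} = - \frac{0 L}{7} = \left(- \frac{1}{7}\right) 0 = 0$)
$s = 152$ ($s = 2 - \left(-12 + 22\right) \left(-27 + 12\right) = 2 - 10 \left(-15\right) = 2 - -150 = 2 + 150 = 152$)
$b{\left(E,c \right)} = -4 + 2 E$ ($b{\left(E,c \right)} = \left(-4 + E\right) + E = -4 + 2 E$)
$D{\left(3 \right)} b{\left(-64,s \right)} = 0 \left(-4 + 2 \left(-64\right)\right) = 0 \left(-4 - 128\right) = 0 \left(-132\right) = 0$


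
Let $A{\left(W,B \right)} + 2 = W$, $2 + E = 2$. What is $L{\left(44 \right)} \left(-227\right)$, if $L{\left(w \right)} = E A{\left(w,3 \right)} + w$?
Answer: $-9988$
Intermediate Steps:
$E = 0$ ($E = -2 + 2 = 0$)
$A{\left(W,B \right)} = -2 + W$
$L{\left(w \right)} = w$ ($L{\left(w \right)} = 0 \left(-2 + w\right) + w = 0 + w = w$)
$L{\left(44 \right)} \left(-227\right) = 44 \left(-227\right) = -9988$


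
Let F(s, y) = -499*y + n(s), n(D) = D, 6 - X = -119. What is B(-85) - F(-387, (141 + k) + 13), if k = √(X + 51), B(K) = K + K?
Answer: 77063 + 1996*√11 ≈ 83683.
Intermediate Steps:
X = 125 (X = 6 - 1*(-119) = 6 + 119 = 125)
B(K) = 2*K
k = 4*√11 (k = √(125 + 51) = √176 = 4*√11 ≈ 13.266)
F(s, y) = s - 499*y (F(s, y) = -499*y + s = s - 499*y)
B(-85) - F(-387, (141 + k) + 13) = 2*(-85) - (-387 - 499*((141 + 4*√11) + 13)) = -170 - (-387 - 499*(154 + 4*√11)) = -170 - (-387 + (-76846 - 1996*√11)) = -170 - (-77233 - 1996*√11) = -170 + (77233 + 1996*√11) = 77063 + 1996*√11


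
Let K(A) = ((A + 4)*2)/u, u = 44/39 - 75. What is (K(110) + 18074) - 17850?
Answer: 636452/2881 ≈ 220.91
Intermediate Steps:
u = -2881/39 (u = 44*(1/39) - 75 = 44/39 - 75 = -2881/39 ≈ -73.872)
K(A) = -312/2881 - 78*A/2881 (K(A) = ((A + 4)*2)/(-2881/39) = ((4 + A)*2)*(-39/2881) = (8 + 2*A)*(-39/2881) = -312/2881 - 78*A/2881)
(K(110) + 18074) - 17850 = ((-312/2881 - 78/2881*110) + 18074) - 17850 = ((-312/2881 - 8580/2881) + 18074) - 17850 = (-8892/2881 + 18074) - 17850 = 52062302/2881 - 17850 = 636452/2881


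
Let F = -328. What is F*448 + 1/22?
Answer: -3232767/22 ≈ -1.4694e+5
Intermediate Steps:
F*448 + 1/22 = -328*448 + 1/22 = -146944 + 1/22 = -3232767/22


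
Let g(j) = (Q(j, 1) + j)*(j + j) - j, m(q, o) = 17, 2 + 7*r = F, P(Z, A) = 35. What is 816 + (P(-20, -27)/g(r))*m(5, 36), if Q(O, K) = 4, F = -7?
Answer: 198509/279 ≈ 711.50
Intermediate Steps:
r = -9/7 (r = -2/7 + (⅐)*(-7) = -2/7 - 1 = -9/7 ≈ -1.2857)
g(j) = -j + 2*j*(4 + j) (g(j) = (4 + j)*(j + j) - j = (4 + j)*(2*j) - j = 2*j*(4 + j) - j = -j + 2*j*(4 + j))
816 + (P(-20, -27)/g(r))*m(5, 36) = 816 + (35/((-9*(7 + 2*(-9/7))/7)))*17 = 816 + (35/((-9*(7 - 18/7)/7)))*17 = 816 + (35/((-9/7*31/7)))*17 = 816 + (35/(-279/49))*17 = 816 + (35*(-49/279))*17 = 816 - 1715/279*17 = 816 - 29155/279 = 198509/279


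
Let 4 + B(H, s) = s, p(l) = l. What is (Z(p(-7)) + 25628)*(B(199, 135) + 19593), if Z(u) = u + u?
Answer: 505210536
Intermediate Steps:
Z(u) = 2*u
B(H, s) = -4 + s
(Z(p(-7)) + 25628)*(B(199, 135) + 19593) = (2*(-7) + 25628)*((-4 + 135) + 19593) = (-14 + 25628)*(131 + 19593) = 25614*19724 = 505210536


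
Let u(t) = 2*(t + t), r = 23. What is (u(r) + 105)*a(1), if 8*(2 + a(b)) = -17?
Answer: -6501/8 ≈ -812.63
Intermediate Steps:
a(b) = -33/8 (a(b) = -2 + (1/8)*(-17) = -2 - 17/8 = -33/8)
u(t) = 4*t (u(t) = 2*(2*t) = 4*t)
(u(r) + 105)*a(1) = (4*23 + 105)*(-33/8) = (92 + 105)*(-33/8) = 197*(-33/8) = -6501/8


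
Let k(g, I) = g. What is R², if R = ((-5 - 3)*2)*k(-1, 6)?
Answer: 256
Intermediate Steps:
R = 16 (R = ((-5 - 3)*2)*(-1) = -8*2*(-1) = -16*(-1) = 16)
R² = 16² = 256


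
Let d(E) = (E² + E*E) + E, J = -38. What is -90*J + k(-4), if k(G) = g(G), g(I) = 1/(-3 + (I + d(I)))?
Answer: 71821/21 ≈ 3420.0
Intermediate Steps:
d(E) = E + 2*E² (d(E) = (E² + E²) + E = 2*E² + E = E + 2*E²)
g(I) = 1/(-3 + I + I*(1 + 2*I)) (g(I) = 1/(-3 + (I + I*(1 + 2*I))) = 1/(-3 + I + I*(1 + 2*I)))
k(G) = 1/(-3 + G + G*(1 + 2*G))
-90*J + k(-4) = -90*(-38) + 1/(-3 - 4 - 4*(1 + 2*(-4))) = 3420 + 1/(-3 - 4 - 4*(1 - 8)) = 3420 + 1/(-3 - 4 - 4*(-7)) = 3420 + 1/(-3 - 4 + 28) = 3420 + 1/21 = 71821/21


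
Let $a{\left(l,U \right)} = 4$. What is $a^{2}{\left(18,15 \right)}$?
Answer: $16$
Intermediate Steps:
$a^{2}{\left(18,15 \right)} = 4^{2} = 16$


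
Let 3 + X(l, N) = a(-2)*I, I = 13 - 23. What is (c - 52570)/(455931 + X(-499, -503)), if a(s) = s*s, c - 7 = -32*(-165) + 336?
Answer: -46947/455888 ≈ -0.10298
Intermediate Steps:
c = 5623 (c = 7 + (-32*(-165) + 336) = 7 + (5280 + 336) = 7 + 5616 = 5623)
a(s) = s²
I = -10
X(l, N) = -43 (X(l, N) = -3 + (-2)²*(-10) = -3 + 4*(-10) = -3 - 40 = -43)
(c - 52570)/(455931 + X(-499, -503)) = (5623 - 52570)/(455931 - 43) = -46947/455888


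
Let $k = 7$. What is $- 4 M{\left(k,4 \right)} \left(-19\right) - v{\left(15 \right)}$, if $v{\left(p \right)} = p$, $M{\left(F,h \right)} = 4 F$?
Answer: $2113$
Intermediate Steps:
$- 4 M{\left(k,4 \right)} \left(-19\right) - v{\left(15 \right)} = - 4 \cdot 4 \cdot 7 \left(-19\right) - 15 = \left(-4\right) 28 \left(-19\right) - 15 = \left(-112\right) \left(-19\right) - 15 = 2128 - 15 = 2113$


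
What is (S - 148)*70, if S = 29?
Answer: -8330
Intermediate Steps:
(S - 148)*70 = (29 - 148)*70 = -119*70 = -8330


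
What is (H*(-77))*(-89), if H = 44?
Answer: 301532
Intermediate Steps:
(H*(-77))*(-89) = (44*(-77))*(-89) = -3388*(-89) = 301532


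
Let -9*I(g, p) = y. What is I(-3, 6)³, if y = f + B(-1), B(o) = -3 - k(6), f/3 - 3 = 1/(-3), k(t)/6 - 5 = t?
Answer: 226981/729 ≈ 311.36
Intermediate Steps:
k(t) = 30 + 6*t
f = 8 (f = 9 + 3/(-3) = 9 + 3*(-⅓) = 9 - 1 = 8)
B(o) = -69 (B(o) = -3 - (30 + 6*6) = -3 - (30 + 36) = -3 - 1*66 = -3 - 66 = -69)
y = -61 (y = 8 - 69 = -61)
I(g, p) = 61/9 (I(g, p) = -⅑*(-61) = 61/9)
I(-3, 6)³ = (61/9)³ = 226981/729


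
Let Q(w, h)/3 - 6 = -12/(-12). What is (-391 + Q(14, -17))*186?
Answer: -68820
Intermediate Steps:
Q(w, h) = 21 (Q(w, h) = 18 + 3*(-12/(-12)) = 18 + 3*(-12*(-1/12)) = 18 + 3*1 = 18 + 3 = 21)
(-391 + Q(14, -17))*186 = (-391 + 21)*186 = -370*186 = -68820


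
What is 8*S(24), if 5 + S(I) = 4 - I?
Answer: -200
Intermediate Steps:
S(I) = -1 - I (S(I) = -5 + (4 - I) = -1 - I)
8*S(24) = 8*(-1 - 1*24) = 8*(-1 - 24) = 8*(-25) = -200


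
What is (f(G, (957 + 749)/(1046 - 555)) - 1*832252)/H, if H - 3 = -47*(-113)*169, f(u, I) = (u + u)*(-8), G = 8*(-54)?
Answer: -412670/448781 ≈ -0.91954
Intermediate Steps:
G = -432
f(u, I) = -16*u (f(u, I) = (2*u)*(-8) = -16*u)
H = 897562 (H = 3 - 47*(-113)*169 = 3 + 5311*169 = 3 + 897559 = 897562)
(f(G, (957 + 749)/(1046 - 555)) - 1*832252)/H = (-16*(-432) - 1*832252)/897562 = (6912 - 832252)*(1/897562) = -825340*1/897562 = -412670/448781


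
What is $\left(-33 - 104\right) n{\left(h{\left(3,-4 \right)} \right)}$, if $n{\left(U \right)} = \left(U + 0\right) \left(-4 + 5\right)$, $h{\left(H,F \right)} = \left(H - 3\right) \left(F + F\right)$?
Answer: $0$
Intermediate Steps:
$h{\left(H,F \right)} = 2 F \left(-3 + H\right)$ ($h{\left(H,F \right)} = \left(-3 + H\right) 2 F = 2 F \left(-3 + H\right)$)
$n{\left(U \right)} = U$ ($n{\left(U \right)} = U 1 = U$)
$\left(-33 - 104\right) n{\left(h{\left(3,-4 \right)} \right)} = \left(-33 - 104\right) 2 \left(-4\right) \left(-3 + 3\right) = - 137 \cdot 2 \left(-4\right) 0 = \left(-137\right) 0 = 0$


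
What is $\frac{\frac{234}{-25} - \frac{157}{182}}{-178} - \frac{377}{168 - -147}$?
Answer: $- \frac{8305163}{7289100} \approx -1.1394$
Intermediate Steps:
$\frac{\frac{234}{-25} - \frac{157}{182}}{-178} - \frac{377}{168 - -147} = \left(234 \left(- \frac{1}{25}\right) - \frac{157}{182}\right) \left(- \frac{1}{178}\right) - \frac{377}{168 + 147} = \left(- \frac{234}{25} - \frac{157}{182}\right) \left(- \frac{1}{178}\right) - \frac{377}{315} = \left(- \frac{46513}{4550}\right) \left(- \frac{1}{178}\right) - \frac{377}{315} = \frac{46513}{809900} - \frac{377}{315} = - \frac{8305163}{7289100}$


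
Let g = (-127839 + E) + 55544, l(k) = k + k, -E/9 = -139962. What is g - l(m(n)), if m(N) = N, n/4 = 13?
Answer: 1187259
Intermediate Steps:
n = 52 (n = 4*13 = 52)
E = 1259658 (E = -9*(-139962) = 1259658)
l(k) = 2*k
g = 1187363 (g = (-127839 + 1259658) + 55544 = 1131819 + 55544 = 1187363)
g - l(m(n)) = 1187363 - 2*52 = 1187363 - 1*104 = 1187363 - 104 = 1187259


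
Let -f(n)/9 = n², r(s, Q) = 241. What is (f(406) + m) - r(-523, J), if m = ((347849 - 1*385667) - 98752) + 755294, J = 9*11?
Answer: -865041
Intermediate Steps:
J = 99
m = 618724 (m = ((347849 - 385667) - 98752) + 755294 = (-37818 - 98752) + 755294 = -136570 + 755294 = 618724)
f(n) = -9*n²
(f(406) + m) - r(-523, J) = (-9*406² + 618724) - 1*241 = (-9*164836 + 618724) - 241 = (-1483524 + 618724) - 241 = -864800 - 241 = -865041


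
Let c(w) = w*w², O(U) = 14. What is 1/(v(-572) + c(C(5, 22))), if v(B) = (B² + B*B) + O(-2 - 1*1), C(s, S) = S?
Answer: 1/665030 ≈ 1.5037e-6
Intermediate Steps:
v(B) = 14 + 2*B² (v(B) = (B² + B*B) + 14 = (B² + B²) + 14 = 2*B² + 14 = 14 + 2*B²)
c(w) = w³
1/(v(-572) + c(C(5, 22))) = 1/((14 + 2*(-572)²) + 22³) = 1/((14 + 2*327184) + 10648) = 1/((14 + 654368) + 10648) = 1/(654382 + 10648) = 1/665030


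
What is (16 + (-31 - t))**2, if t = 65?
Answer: 6400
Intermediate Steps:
(16 + (-31 - t))**2 = (16 + (-31 - 1*65))**2 = (16 + (-31 - 65))**2 = (16 - 96)**2 = (-80)**2 = 6400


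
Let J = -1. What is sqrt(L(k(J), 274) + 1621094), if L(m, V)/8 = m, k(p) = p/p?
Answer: sqrt(1621102) ≈ 1273.2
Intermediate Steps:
k(p) = 1
L(m, V) = 8*m
sqrt(L(k(J), 274) + 1621094) = sqrt(8*1 + 1621094) = sqrt(8 + 1621094) = sqrt(1621102)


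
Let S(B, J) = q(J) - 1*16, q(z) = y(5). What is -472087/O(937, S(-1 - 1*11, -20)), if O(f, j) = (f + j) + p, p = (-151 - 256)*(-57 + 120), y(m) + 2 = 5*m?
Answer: 472087/24697 ≈ 19.115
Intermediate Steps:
y(m) = -2 + 5*m
q(z) = 23 (q(z) = -2 + 5*5 = -2 + 25 = 23)
S(B, J) = 7 (S(B, J) = 23 - 1*16 = 23 - 16 = 7)
p = -25641 (p = -407*63 = -25641)
O(f, j) = -25641 + f + j (O(f, j) = (f + j) - 25641 = -25641 + f + j)
-472087/O(937, S(-1 - 1*11, -20)) = -472087/(-25641 + 937 + 7) = -472087/(-24697) = -472087*(-1/24697) = 472087/24697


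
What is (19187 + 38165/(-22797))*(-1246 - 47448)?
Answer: -1252775956268/1341 ≈ -9.3421e+8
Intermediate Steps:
(19187 + 38165/(-22797))*(-1246 - 47448) = (19187 + 38165*(-1/22797))*(-48694) = (19187 - 2245/1341)*(-48694) = (25727522/1341)*(-48694) = -1252775956268/1341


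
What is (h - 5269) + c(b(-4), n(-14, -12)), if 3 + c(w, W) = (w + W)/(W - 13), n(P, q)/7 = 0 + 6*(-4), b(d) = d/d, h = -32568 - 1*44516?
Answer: -14906269/181 ≈ -82355.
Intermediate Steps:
h = -77084 (h = -32568 - 44516 = -77084)
b(d) = 1
n(P, q) = -168 (n(P, q) = 7*(0 + 6*(-4)) = 7*(0 - 24) = 7*(-24) = -168)
c(w, W) = -3 + (W + w)/(-13 + W) (c(w, W) = -3 + (w + W)/(W - 13) = -3 + (W + w)/(-13 + W))
(h - 5269) + c(b(-4), n(-14, -12)) = (-77084 - 5269) + (39 + 1 - 2*(-168))/(-13 - 168) = -82353 + (39 + 1 + 336)/(-181) = -82353 - 1/181*376 = -82353 - 376/181 = -14906269/181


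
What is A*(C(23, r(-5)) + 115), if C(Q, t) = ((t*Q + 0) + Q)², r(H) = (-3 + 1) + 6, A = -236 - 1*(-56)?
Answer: -2401200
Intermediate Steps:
A = -180 (A = -236 + 56 = -180)
r(H) = 4 (r(H) = -2 + 6 = 4)
C(Q, t) = (Q + Q*t)² (C(Q, t) = ((Q*t + 0) + Q)² = (Q*t + Q)² = (Q + Q*t)²)
A*(C(23, r(-5)) + 115) = -180*(23²*(1 + 4)² + 115) = -180*(529*5² + 115) = -180*(529*25 + 115) = -180*(13225 + 115) = -180*13340 = -2401200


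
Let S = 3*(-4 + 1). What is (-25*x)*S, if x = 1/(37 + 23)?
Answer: 15/4 ≈ 3.7500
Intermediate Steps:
x = 1/60 ≈ 0.016667
S = -9 (S = 3*(-3) = -9)
(-25*x)*S = -25*1/60*(-9) = -5/12*(-9) = 15/4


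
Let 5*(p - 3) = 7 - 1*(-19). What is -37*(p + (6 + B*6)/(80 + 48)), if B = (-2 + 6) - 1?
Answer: -24827/80 ≈ -310.34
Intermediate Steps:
B = 3 (B = 4 - 1 = 3)
p = 41/5 (p = 3 + (7 - 1*(-19))/5 = 3 + (7 + 19)/5 = 3 + (⅕)*26 = 3 + 26/5 = 41/5 ≈ 8.2000)
-37*(p + (6 + B*6)/(80 + 48)) = -37*(41/5 + (6 + 3*6)/(80 + 48)) = -37*(41/5 + (6 + 18)/128) = -37*(41/5 + 24*(1/128)) = -37*(41/5 + 3/16) = -37*671/80 = -24827/80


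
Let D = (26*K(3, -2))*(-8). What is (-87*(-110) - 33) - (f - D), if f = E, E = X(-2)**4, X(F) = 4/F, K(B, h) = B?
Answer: 8897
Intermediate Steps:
D = -624 (D = (26*3)*(-8) = 78*(-8) = -624)
E = 16 (E = (4/(-2))**4 = (4*(-1/2))**4 = (-2)**4 = 16)
f = 16
(-87*(-110) - 33) - (f - D) = (-87*(-110) - 33) - (16 - 1*(-624)) = (9570 - 33) - (16 + 624) = 9537 - 1*640 = 9537 - 640 = 8897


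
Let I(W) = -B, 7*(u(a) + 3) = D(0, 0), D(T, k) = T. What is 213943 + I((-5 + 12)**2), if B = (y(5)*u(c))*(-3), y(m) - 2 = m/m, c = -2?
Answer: 213916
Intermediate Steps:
u(a) = -3 (u(a) = -3 + (1/7)*0 = -3 + 0 = -3)
y(m) = 3 (y(m) = 2 + m/m = 2 + 1 = 3)
B = 27 (B = (3*(-3))*(-3) = -9*(-3) = 27)
I(W) = -27 (I(W) = -1*27 = -27)
213943 + I((-5 + 12)**2) = 213943 - 27 = 213916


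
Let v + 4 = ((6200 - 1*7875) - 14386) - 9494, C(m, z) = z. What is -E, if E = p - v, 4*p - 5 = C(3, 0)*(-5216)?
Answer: -102241/4 ≈ -25560.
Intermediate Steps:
p = 5/4 (p = 5/4 + (0*(-5216))/4 = 5/4 + (¼)*0 = 5/4 + 0 = 5/4 ≈ 1.2500)
v = -25559 (v = -4 + (((6200 - 1*7875) - 14386) - 9494) = -4 + (((6200 - 7875) - 14386) - 9494) = -4 + ((-1675 - 14386) - 9494) = -4 + (-16061 - 9494) = -4 - 25555 = -25559)
E = 102241/4 (E = 5/4 - 1*(-25559) = 5/4 + 25559 = 102241/4 ≈ 25560.)
-E = -1*102241/4 = -102241/4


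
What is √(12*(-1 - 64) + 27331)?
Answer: √26551 ≈ 162.94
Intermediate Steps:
√(12*(-1 - 64) + 27331) = √(12*(-65) + 27331) = √(-780 + 27331) = √26551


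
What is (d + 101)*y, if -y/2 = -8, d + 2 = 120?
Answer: 3504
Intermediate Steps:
d = 118 (d = -2 + 120 = 118)
y = 16 (y = -2*(-8) = 16)
(d + 101)*y = (118 + 101)*16 = 219*16 = 3504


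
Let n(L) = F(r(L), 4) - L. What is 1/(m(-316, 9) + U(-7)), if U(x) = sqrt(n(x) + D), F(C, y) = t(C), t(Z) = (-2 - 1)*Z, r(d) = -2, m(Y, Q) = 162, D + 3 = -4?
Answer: 27/4373 - sqrt(6)/26238 ≈ 0.0060809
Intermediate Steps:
D = -7 (D = -3 - 4 = -7)
t(Z) = -3*Z
F(C, y) = -3*C
n(L) = 6 - L (n(L) = -3*(-2) - L = 6 - L)
U(x) = sqrt(-1 - x) (U(x) = sqrt((6 - x) - 7) = sqrt(-1 - x))
1/(m(-316, 9) + U(-7)) = 1/(162 + sqrt(-1 - 1*(-7))) = 1/(162 + sqrt(-1 + 7)) = 1/(162 + sqrt(6))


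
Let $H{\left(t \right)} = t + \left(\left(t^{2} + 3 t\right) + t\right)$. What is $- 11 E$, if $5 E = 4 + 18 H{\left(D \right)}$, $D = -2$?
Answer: $\frac{1144}{5} \approx 228.8$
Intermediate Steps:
$H{\left(t \right)} = t^{2} + 5 t$ ($H{\left(t \right)} = t + \left(t^{2} + 4 t\right) = t^{2} + 5 t$)
$E = - \frac{104}{5}$ ($E = \frac{4 + 18 \left(- 2 \left(5 - 2\right)\right)}{5} = \frac{4 + 18 \left(\left(-2\right) 3\right)}{5} = \frac{4 + 18 \left(-6\right)}{5} = \frac{4 - 108}{5} = \frac{1}{5} \left(-104\right) = - \frac{104}{5} \approx -20.8$)
$- 11 E = \left(-11\right) \left(- \frac{104}{5}\right) = \frac{1144}{5}$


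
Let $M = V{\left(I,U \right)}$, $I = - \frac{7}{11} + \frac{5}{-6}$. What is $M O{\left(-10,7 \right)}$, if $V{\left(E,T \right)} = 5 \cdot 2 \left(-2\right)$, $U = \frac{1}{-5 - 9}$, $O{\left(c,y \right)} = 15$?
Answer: $-300$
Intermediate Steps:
$I = - \frac{97}{66}$ ($I = \left(-7\right) \frac{1}{11} + 5 \left(- \frac{1}{6}\right) = - \frac{7}{11} - \frac{5}{6} = - \frac{97}{66} \approx -1.4697$)
$U = - \frac{1}{14}$ ($U = \frac{1}{-14} = - \frac{1}{14} \approx -0.071429$)
$V{\left(E,T \right)} = -20$ ($V{\left(E,T \right)} = 10 \left(-2\right) = -20$)
$M = -20$
$M O{\left(-10,7 \right)} = \left(-20\right) 15 = -300$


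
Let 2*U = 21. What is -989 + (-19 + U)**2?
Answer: -3667/4 ≈ -916.75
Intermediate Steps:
U = 21/2 (U = (1/2)*21 = 21/2 ≈ 10.500)
-989 + (-19 + U)**2 = -989 + (-19 + 21/2)**2 = -989 + (-17/2)**2 = -989 + 289/4 = -3667/4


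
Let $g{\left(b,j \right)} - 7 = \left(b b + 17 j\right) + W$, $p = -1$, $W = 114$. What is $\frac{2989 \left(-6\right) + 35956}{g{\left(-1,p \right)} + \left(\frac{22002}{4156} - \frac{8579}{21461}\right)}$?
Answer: $\frac{803708355076}{4900840889} \approx 163.99$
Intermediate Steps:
$g{\left(b,j \right)} = 121 + b^{2} + 17 j$ ($g{\left(b,j \right)} = 7 + \left(\left(b b + 17 j\right) + 114\right) = 7 + \left(\left(b^{2} + 17 j\right) + 114\right) = 7 + \left(114 + b^{2} + 17 j\right) = 121 + b^{2} + 17 j$)
$\frac{2989 \left(-6\right) + 35956}{g{\left(-1,p \right)} + \left(\frac{22002}{4156} - \frac{8579}{21461}\right)} = \frac{2989 \left(-6\right) + 35956}{\left(121 + \left(-1\right)^{2} + 17 \left(-1\right)\right) + \left(\frac{22002}{4156} - \frac{8579}{21461}\right)} = \frac{-17934 + 35956}{\left(121 + 1 - 17\right) + \left(22002 \cdot \frac{1}{4156} - \frac{8579}{21461}\right)} = \frac{18022}{105 + \left(\frac{11001}{2078} - \frac{8579}{21461}\right)} = \frac{18022}{105 + \frac{218265299}{44595958}} = \frac{18022}{\frac{4900840889}{44595958}} = 18022 \cdot \frac{44595958}{4900840889} = \frac{803708355076}{4900840889}$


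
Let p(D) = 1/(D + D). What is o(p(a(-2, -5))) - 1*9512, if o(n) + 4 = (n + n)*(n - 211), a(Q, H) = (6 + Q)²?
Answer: -4878943/512 ≈ -9529.2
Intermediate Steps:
p(D) = 1/(2*D)
o(n) = -4 + 2*n*(-211 + n) (o(n) = -4 + (n + n)*(n - 211) = -4 + (2*n)*(-211 + n) = -4 + 2*n*(-211 + n))
o(p(a(-2, -5))) - 1*9512 = (-4 - 211/((6 - 2)²) + 2*(1/(2*((6 - 2)²)))²) - 1*9512 = (-4 - 211/(4²) + 2*(1/(2*(4²)))²) - 9512 = (-4 - 211/16 + 2*((½)/16)²) - 9512 = (-4 - 211/16 + 2*((½)*(1/16))²) - 9512 = (-4 - 422*1/32 + 2*(1/32)²) - 9512 = (-4 - 211/16 + 2*(1/1024)) - 9512 = (-4 - 211/16 + 1/512) - 9512 = -8799/512 - 9512 = -4878943/512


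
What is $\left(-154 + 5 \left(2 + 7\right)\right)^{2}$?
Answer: $11881$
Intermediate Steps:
$\left(-154 + 5 \left(2 + 7\right)\right)^{2} = \left(-154 + 5 \cdot 9\right)^{2} = \left(-154 + 45\right)^{2} = \left(-109\right)^{2} = 11881$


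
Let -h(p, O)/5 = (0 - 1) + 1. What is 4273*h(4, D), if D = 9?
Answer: 0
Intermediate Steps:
h(p, O) = 0 (h(p, O) = -5*((0 - 1) + 1) = -5*(-1 + 1) = -5*0 = 0)
4273*h(4, D) = 4273*0 = 0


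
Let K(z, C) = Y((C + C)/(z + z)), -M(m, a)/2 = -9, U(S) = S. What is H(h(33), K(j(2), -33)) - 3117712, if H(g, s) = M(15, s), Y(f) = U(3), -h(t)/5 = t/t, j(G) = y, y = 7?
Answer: -3117694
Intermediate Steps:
j(G) = 7
h(t) = -5 (h(t) = -5*t/t = -5*1 = -5)
Y(f) = 3
M(m, a) = 18 (M(m, a) = -2*(-9) = 18)
K(z, C) = 3
H(g, s) = 18
H(h(33), K(j(2), -33)) - 3117712 = 18 - 3117712 = -3117694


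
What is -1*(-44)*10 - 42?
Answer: 398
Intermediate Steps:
-1*(-44)*10 - 42 = 44*10 - 42 = 440 - 42 = 398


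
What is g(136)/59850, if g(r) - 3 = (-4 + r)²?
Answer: 5809/19950 ≈ 0.29118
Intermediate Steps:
g(r) = 3 + (-4 + r)²
g(136)/59850 = (3 + (-4 + 136)²)/59850 = (3 + 132²)*(1/59850) = (3 + 17424)*(1/59850) = 17427*(1/59850) = 5809/19950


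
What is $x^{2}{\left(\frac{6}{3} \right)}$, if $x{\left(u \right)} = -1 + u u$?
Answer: $9$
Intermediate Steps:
$x{\left(u \right)} = -1 + u^{2}$
$x^{2}{\left(\frac{6}{3} \right)} = \left(-1 + \left(\frac{6}{3}\right)^{2}\right)^{2} = \left(-1 + \left(6 \cdot \frac{1}{3}\right)^{2}\right)^{2} = \left(-1 + 2^{2}\right)^{2} = \left(-1 + 4\right)^{2} = 3^{2} = 9$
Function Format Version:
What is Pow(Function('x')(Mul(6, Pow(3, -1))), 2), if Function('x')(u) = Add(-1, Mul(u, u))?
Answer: 9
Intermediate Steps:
Function('x')(u) = Add(-1, Pow(u, 2))
Pow(Function('x')(Mul(6, Pow(3, -1))), 2) = Pow(Add(-1, Pow(Mul(6, Pow(3, -1)), 2)), 2) = Pow(Add(-1, Pow(Mul(6, Rational(1, 3)), 2)), 2) = Pow(Add(-1, Pow(2, 2)), 2) = Pow(Add(-1, 4), 2) = Pow(3, 2) = 9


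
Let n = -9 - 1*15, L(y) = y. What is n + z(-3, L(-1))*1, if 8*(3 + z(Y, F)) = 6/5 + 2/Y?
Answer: -404/15 ≈ -26.933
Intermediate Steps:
z(Y, F) = -57/20 + 1/(4*Y) (z(Y, F) = -3 + (6/5 + 2/Y)/8 = -3 + (3/20 + 1/(4*Y)) = -57/20 + 1/(4*Y))
n = -24 (n = -9 - 15 = -24)
n + z(-3, L(-1))*1 = -24 + ((1/20)*(5 - 57*(-3))/(-3))*1 = -24 + ((1/20)*(-⅓)*(5 + 171))*1 = -24 + ((1/20)*(-⅓)*176)*1 = -24 - 44/15*1 = -24 - 44/15 = -404/15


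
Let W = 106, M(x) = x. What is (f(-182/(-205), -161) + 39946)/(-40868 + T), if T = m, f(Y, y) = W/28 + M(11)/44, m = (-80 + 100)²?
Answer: -1118601/1133104 ≈ -0.98720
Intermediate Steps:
m = 400 (m = 20² = 400)
f(Y, y) = 113/28 (f(Y, y) = 106/28 + 11/44 = 106*(1/28) + 11*(1/44) = 53/14 + ¼ = 113/28)
T = 400
(f(-182/(-205), -161) + 39946)/(-40868 + T) = (113/28 + 39946)/(-40868 + 400) = (1118601/28)/(-40468) = (1118601/28)*(-1/40468) = -1118601/1133104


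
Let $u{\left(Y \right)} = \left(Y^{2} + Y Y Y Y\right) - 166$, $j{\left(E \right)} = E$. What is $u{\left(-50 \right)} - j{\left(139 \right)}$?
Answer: $6252195$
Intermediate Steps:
$u{\left(Y \right)} = -166 + Y^{2} + Y^{4}$ ($u{\left(Y \right)} = \left(Y^{2} + Y^{2} Y Y\right) - 166 = \left(Y^{2} + Y^{3} Y\right) - 166 = \left(Y^{2} + Y^{4}\right) - 166 = -166 + Y^{2} + Y^{4}$)
$u{\left(-50 \right)} - j{\left(139 \right)} = \left(-166 + \left(-50\right)^{2} + \left(-50\right)^{4}\right) - 139 = \left(-166 + 2500 + 6250000\right) - 139 = 6252334 - 139 = 6252195$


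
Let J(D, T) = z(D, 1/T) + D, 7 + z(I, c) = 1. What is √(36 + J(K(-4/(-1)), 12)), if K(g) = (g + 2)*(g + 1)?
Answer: 2*√15 ≈ 7.7460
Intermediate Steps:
K(g) = (1 + g)*(2 + g) (K(g) = (2 + g)*(1 + g) = (1 + g)*(2 + g))
z(I, c) = -6 (z(I, c) = -7 + 1 = -6)
J(D, T) = -6 + D
√(36 + J(K(-4/(-1)), 12)) = √(36 + (-6 + (2 + (-4/(-1))² + 3*(-4/(-1))))) = √(36 + (-6 + (2 + (-4*(-1))² + 3*(-4*(-1))))) = √(36 + (-6 + (2 + 4² + 3*4))) = √(36 + (-6 + (2 + 16 + 12))) = √(36 + (-6 + 30)) = √(36 + 24) = √60 = 2*√15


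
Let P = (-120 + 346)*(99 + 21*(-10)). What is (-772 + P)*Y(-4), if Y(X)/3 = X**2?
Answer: -1241184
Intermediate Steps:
P = -25086 (P = 226*(99 - 210) = 226*(-111) = -25086)
Y(X) = 3*X**2
(-772 + P)*Y(-4) = (-772 - 25086)*(3*(-4)**2) = -77574*16 = -25858*48 = -1241184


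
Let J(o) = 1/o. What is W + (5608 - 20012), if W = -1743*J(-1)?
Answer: -12661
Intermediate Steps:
J(o) = 1/o
W = 1743 (W = -1743/(-1) = -1743*(-1) = 1743)
W + (5608 - 20012) = 1743 + (5608 - 20012) = 1743 - 14404 = -12661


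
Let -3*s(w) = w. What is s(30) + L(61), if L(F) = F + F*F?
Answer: 3772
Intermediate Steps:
s(w) = -w/3
L(F) = F + F²
s(30) + L(61) = -⅓*30 + 61*(1 + 61) = -10 + 61*62 = -10 + 3782 = 3772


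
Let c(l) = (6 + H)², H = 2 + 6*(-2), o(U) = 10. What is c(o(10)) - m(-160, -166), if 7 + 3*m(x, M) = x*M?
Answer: -8835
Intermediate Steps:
m(x, M) = -7/3 + M*x/3 (m(x, M) = -7/3 + (x*M)/3 = -7/3 + (M*x)/3 = -7/3 + M*x/3)
H = -10 (H = 2 - 12 = -10)
c(l) = 16 (c(l) = (6 - 10)² = (-4)² = 16)
c(o(10)) - m(-160, -166) = 16 - (-7/3 + (⅓)*(-166)*(-160)) = 16 - (-7/3 + 26560/3) = 16 - 1*8851 = 16 - 8851 = -8835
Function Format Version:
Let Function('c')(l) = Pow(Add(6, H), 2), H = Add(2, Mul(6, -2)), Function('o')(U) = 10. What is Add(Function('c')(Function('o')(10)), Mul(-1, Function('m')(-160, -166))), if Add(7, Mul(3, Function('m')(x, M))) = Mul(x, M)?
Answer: -8835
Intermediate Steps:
Function('m')(x, M) = Add(Rational(-7, 3), Mul(Rational(1, 3), M, x)) (Function('m')(x, M) = Add(Rational(-7, 3), Mul(Rational(1, 3), Mul(x, M))) = Add(Rational(-7, 3), Mul(Rational(1, 3), Mul(M, x))) = Add(Rational(-7, 3), Mul(Rational(1, 3), M, x)))
H = -10 (H = Add(2, -12) = -10)
Function('c')(l) = 16 (Function('c')(l) = Pow(Add(6, -10), 2) = Pow(-4, 2) = 16)
Add(Function('c')(Function('o')(10)), Mul(-1, Function('m')(-160, -166))) = Add(16, Mul(-1, Add(Rational(-7, 3), Mul(Rational(1, 3), -166, -160)))) = Add(16, Mul(-1, Add(Rational(-7, 3), Rational(26560, 3)))) = Add(16, Mul(-1, 8851)) = Add(16, -8851) = -8835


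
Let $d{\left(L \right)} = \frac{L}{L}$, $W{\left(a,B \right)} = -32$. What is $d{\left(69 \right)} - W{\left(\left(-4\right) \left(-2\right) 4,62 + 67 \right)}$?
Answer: $33$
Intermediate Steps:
$d{\left(L \right)} = 1$
$d{\left(69 \right)} - W{\left(\left(-4\right) \left(-2\right) 4,62 + 67 \right)} = 1 - -32 = 1 + 32 = 33$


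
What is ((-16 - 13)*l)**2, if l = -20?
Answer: 336400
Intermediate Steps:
((-16 - 13)*l)**2 = ((-16 - 13)*(-20))**2 = (-29*(-20))**2 = 580**2 = 336400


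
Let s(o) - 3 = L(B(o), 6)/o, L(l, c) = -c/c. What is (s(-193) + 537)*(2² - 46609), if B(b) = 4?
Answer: -4857219705/193 ≈ -2.5167e+7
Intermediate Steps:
L(l, c) = -1 (L(l, c) = -1*1 = -1)
s(o) = 3 - 1/o
(s(-193) + 537)*(2² - 46609) = ((3 - 1/(-193)) + 537)*(2² - 46609) = ((3 - 1*(-1/193)) + 537)*(4 - 46609) = ((3 + 1/193) + 537)*(-46605) = (580/193 + 537)*(-46605) = (104221/193)*(-46605) = -4857219705/193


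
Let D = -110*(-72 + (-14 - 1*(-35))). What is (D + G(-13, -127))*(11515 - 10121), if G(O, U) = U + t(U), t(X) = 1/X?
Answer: 970697960/127 ≈ 7.6433e+6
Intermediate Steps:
D = 5610 (D = -110*(-72 + (-14 + 35)) = -110*(-72 + 21) = -110*(-51) = 5610)
G(O, U) = U + 1/U
(D + G(-13, -127))*(11515 - 10121) = (5610 + (-127 + 1/(-127)))*(11515 - 10121) = (5610 + (-127 - 1/127))*1394 = (5610 - 16130/127)*1394 = (696340/127)*1394 = 970697960/127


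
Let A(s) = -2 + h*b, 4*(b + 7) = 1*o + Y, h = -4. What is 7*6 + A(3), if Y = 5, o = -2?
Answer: 65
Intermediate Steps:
b = -25/4 (b = -7 + (1*(-2) + 5)/4 = -7 + (-2 + 5)/4 = -7 + (¼)*3 = -7 + ¾ = -25/4 ≈ -6.2500)
A(s) = 23 (A(s) = -2 - 4*(-25/4) = -2 + 25 = 23)
7*6 + A(3) = 7*6 + 23 = 42 + 23 = 65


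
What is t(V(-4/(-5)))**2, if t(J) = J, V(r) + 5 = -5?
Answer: 100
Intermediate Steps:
V(r) = -10 (V(r) = -5 - 5 = -10)
t(V(-4/(-5)))**2 = (-10)**2 = 100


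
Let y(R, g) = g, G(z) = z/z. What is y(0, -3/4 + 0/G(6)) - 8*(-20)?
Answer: 637/4 ≈ 159.25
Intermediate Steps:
G(z) = 1
y(0, -3/4 + 0/G(6)) - 8*(-20) = (-3/4 + 0/1) - 8*(-20) = (-3*1/4 + 0*1) + 160 = (-3/4 + 0) + 160 = -3/4 + 160 = 637/4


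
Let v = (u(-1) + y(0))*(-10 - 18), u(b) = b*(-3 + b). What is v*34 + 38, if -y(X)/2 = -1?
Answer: -5674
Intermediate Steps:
y(X) = 2 (y(X) = -2*(-1) = 2)
v = -168 (v = (-(-3 - 1) + 2)*(-10 - 18) = (-1*(-4) + 2)*(-28) = (4 + 2)*(-28) = 6*(-28) = -168)
v*34 + 38 = -168*34 + 38 = -5712 + 38 = -5674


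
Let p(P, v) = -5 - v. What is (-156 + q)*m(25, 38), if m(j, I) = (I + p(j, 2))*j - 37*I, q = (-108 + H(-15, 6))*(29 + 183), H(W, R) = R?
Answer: 13743180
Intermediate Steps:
q = -21624 (q = (-108 + 6)*(29 + 183) = -102*212 = -21624)
m(j, I) = -37*I + j*(-7 + I) (m(j, I) = (I + (-5 - 1*2))*j - 37*I = (I + (-5 - 2))*j - 37*I = (I - 7)*j - 37*I = (-7 + I)*j - 37*I = j*(-7 + I) - 37*I = -37*I + j*(-7 + I))
(-156 + q)*m(25, 38) = (-156 - 21624)*(-37*38 - 7*25 + 38*25) = -21780*(-1406 - 175 + 950) = -21780*(-631) = 13743180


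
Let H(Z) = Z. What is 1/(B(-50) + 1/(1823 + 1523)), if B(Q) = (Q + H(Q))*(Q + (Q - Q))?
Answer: 3346/16730001 ≈ 0.00020000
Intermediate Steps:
B(Q) = 2*Q² (B(Q) = (Q + Q)*(Q + (Q - Q)) = (2*Q)*(Q + 0) = (2*Q)*Q = 2*Q²)
1/(B(-50) + 1/(1823 + 1523)) = 1/(2*(-50)² + 1/(1823 + 1523)) = 1/(2*2500 + 1/3346) = 1/(5000 + 1/3346) = 1/(16730001/3346) = 3346/16730001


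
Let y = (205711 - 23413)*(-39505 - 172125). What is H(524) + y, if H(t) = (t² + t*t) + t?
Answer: -38579176064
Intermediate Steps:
y = -38579725740 (y = 182298*(-211630) = -38579725740)
H(t) = t + 2*t² (H(t) = (t² + t²) + t = 2*t² + t = t + 2*t²)
H(524) + y = 524*(1 + 2*524) - 38579725740 = 524*(1 + 1048) - 38579725740 = 524*1049 - 38579725740 = 549676 - 38579725740 = -38579176064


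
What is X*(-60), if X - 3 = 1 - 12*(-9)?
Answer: -6720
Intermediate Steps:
X = 112 (X = 3 + (1 - 12*(-9)) = 3 + (1 + 108) = 3 + 109 = 112)
X*(-60) = 112*(-60) = -6720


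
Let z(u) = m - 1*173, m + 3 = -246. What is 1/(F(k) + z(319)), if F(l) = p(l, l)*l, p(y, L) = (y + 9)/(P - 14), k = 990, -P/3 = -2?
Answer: -4/496193 ≈ -8.0614e-6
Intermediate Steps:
P = 6 (P = -3*(-2) = 6)
p(y, L) = -9/8 - y/8 (p(y, L) = (y + 9)/(6 - 14) = (9 + y)/(-8) = (9 + y)*(-1/8) = -9/8 - y/8)
m = -249 (m = -3 - 246 = -249)
z(u) = -422 (z(u) = -249 - 1*173 = -249 - 173 = -422)
F(l) = l*(-9/8 - l/8) (F(l) = (-9/8 - l/8)*l = l*(-9/8 - l/8))
1/(F(k) + z(319)) = 1/((1/8)*990*(-9 - 1*990) - 422) = 1/((1/8)*990*(-9 - 990) - 422) = 1/((1/8)*990*(-999) - 422) = 1/(-494505/4 - 422) = 1/(-496193/4) = -4/496193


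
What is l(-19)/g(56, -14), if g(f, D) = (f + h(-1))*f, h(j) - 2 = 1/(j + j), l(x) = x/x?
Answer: 1/3220 ≈ 0.00031056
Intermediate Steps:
l(x) = 1
h(j) = 2 + 1/(2*j) (h(j) = 2 + 1/(j + j) = 2 + 1/(2*j))
g(f, D) = f*(3/2 + f) (g(f, D) = (f + (2 + (½)/(-1)))*f = (f + (2 + (½)*(-1)))*f = (f + (2 - ½))*f = (f + 3/2)*f = (3/2 + f)*f = f*(3/2 + f))
l(-19)/g(56, -14) = 1/((½)*56*(3 + 2*56)) = 1/((½)*56*(3 + 112)) = 1/((½)*56*115) = 1/3220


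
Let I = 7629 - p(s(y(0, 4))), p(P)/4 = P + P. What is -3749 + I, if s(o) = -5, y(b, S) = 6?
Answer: 3920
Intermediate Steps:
p(P) = 8*P (p(P) = 4*(P + P) = 4*(2*P) = 8*P)
I = 7669 (I = 7629 - 8*(-5) = 7629 - 1*(-40) = 7629 + 40 = 7669)
-3749 + I = -3749 + 7669 = 3920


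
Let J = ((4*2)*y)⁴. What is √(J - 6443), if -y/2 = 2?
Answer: √1042133 ≈ 1020.8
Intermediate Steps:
y = -4 (y = -2*2 = -4)
J = 1048576 (J = ((4*2)*(-4))⁴ = (8*(-4))⁴ = (-32)⁴ = 1048576)
√(J - 6443) = √(1048576 - 6443) = √1042133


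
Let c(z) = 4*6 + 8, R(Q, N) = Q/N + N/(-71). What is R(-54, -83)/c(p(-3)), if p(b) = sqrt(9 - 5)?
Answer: 10723/188576 ≈ 0.056863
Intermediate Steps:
p(b) = 2 (p(b) = sqrt(4) = 2)
R(Q, N) = -N/71 + Q/N (R(Q, N) = Q/N + N*(-1/71) = Q/N - N/71 = -N/71 + Q/N)
c(z) = 32 (c(z) = 24 + 8 = 32)
R(-54, -83)/c(p(-3)) = (-1/71*(-83) - 54/(-83))/32 = (83/71 - 54*(-1/83))*(1/32) = (83/71 + 54/83)*(1/32) = (10723/5893)*(1/32) = 10723/188576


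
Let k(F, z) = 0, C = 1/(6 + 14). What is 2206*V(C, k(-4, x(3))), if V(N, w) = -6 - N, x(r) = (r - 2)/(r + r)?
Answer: -133463/10 ≈ -13346.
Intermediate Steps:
C = 1/20 ≈ 0.050000
x(r) = (-2 + r)/(2*r) (x(r) = (-2 + r)/((2*r)) = (-2 + r)*(1/(2*r)) = (-2 + r)/(2*r))
2206*V(C, k(-4, x(3))) = 2206*(-6 - 1*1/20) = 2206*(-6 - 1/20) = 2206*(-121/20) = -133463/10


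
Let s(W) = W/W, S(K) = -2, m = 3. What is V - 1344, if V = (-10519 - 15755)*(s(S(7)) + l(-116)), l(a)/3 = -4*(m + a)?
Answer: -35655162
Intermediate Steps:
l(a) = -36 - 12*a (l(a) = 3*(-4*(3 + a)) = 3*(-12 - 4*a) = -36 - 12*a)
s(W) = 1
V = -35653818 (V = (-10519 - 15755)*(1 + (-36 - 12*(-116))) = -26274*(1 + (-36 + 1392)) = -26274*(1 + 1356) = -26274*1357 = -35653818)
V - 1344 = -35653818 - 1344 = -35655162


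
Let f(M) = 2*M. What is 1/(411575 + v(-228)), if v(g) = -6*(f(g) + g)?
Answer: 1/415679 ≈ 2.4057e-6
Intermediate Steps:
v(g) = -18*g (v(g) = -6*(2*g + g) = -18*g)
1/(411575 + v(-228)) = 1/(411575 - 18*(-228)) = 1/(411575 + 4104) = 1/415679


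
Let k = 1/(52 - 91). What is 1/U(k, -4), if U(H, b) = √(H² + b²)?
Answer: 39*√24337/24337 ≈ 0.24999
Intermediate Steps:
k = -1/39 (k = 1/(-39) = -1/39 ≈ -0.025641)
1/U(k, -4) = 1/(√((-1/39)² + (-4)²)) = 1/(√(1/1521 + 16)) = 1/(√(24337/1521)) = 1/(√24337/39) = 39*√24337/24337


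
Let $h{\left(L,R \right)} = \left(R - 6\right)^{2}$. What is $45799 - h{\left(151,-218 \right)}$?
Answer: $-4377$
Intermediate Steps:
$h{\left(L,R \right)} = \left(-6 + R\right)^{2}$
$45799 - h{\left(151,-218 \right)} = 45799 - \left(-6 - 218\right)^{2} = 45799 - \left(-224\right)^{2} = 45799 - 50176 = -4377$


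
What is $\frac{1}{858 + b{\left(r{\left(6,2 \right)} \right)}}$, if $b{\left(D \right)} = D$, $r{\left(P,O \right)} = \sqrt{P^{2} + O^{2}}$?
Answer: $\frac{429}{368062} - \frac{\sqrt{10}}{368062} \approx 0.001157$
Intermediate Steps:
$r{\left(P,O \right)} = \sqrt{O^{2} + P^{2}}$
$\frac{1}{858 + b{\left(r{\left(6,2 \right)} \right)}} = \frac{1}{858 + \sqrt{2^{2} + 6^{2}}} = \frac{1}{858 + \sqrt{4 + 36}} = \frac{1}{858 + \sqrt{40}} = \frac{1}{858 + 2 \sqrt{10}}$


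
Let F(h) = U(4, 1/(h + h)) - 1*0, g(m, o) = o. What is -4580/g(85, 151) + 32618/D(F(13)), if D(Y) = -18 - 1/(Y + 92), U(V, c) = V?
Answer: -480749348/261079 ≈ -1841.4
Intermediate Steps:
F(h) = 4 (F(h) = 4 - 1*0 = 4 + 0 = 4)
D(Y) = -18 - 1/(92 + Y)
-4580/g(85, 151) + 32618/D(F(13)) = -4580/151 + 32618/(((-1657 - 18*4)/(92 + 4))) = -4580*1/151 + 32618/(((-1657 - 72)/96)) = -4580/151 + 32618/(((1/96)*(-1729))) = -4580/151 + 32618/(-1729/96) = -4580/151 + 32618*(-96/1729) = -4580/151 - 3131328/1729 = -480749348/261079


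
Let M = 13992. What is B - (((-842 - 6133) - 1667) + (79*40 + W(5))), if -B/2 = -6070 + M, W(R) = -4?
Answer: -10358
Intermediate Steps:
B = -15844 (B = -2*(-6070 + 13992) = -2*7922 = -15844)
B - (((-842 - 6133) - 1667) + (79*40 + W(5))) = -15844 - (((-842 - 6133) - 1667) + (79*40 - 4)) = -15844 - ((-6975 - 1667) + (3160 - 4)) = -15844 - (-8642 + 3156) = -15844 - 1*(-5486) = -15844 + 5486 = -10358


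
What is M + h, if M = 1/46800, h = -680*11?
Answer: -350063999/46800 ≈ -7480.0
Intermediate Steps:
h = -7480
M = 1/46800 ≈ 2.1368e-5
M + h = 1/46800 - 7480 = -350063999/46800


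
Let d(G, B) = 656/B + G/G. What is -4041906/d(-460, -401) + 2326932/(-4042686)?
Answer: 364022349068792/57271385 ≈ 6.3561e+6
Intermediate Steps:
d(G, B) = 1 + 656/B (d(G, B) = 656/B + 1 = 1 + 656/B)
-4041906/d(-460, -401) + 2326932/(-4042686) = -4041906*(-401/(656 - 401)) + 2326932/(-4042686) = -4041906/((-1/401*255)) + 2326932*(-1/4042686) = -4041906/(-255/401) - 387822/673781 = -4041906*(-401/255) - 387822/673781 = 540268102/85 - 387822/673781 = 364022349068792/57271385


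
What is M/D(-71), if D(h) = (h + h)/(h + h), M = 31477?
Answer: 31477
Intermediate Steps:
D(h) = 1 (D(h) = (2*h)/((2*h)) = (2*h)*(1/(2*h)) = 1)
M/D(-71) = 31477/1 = 31477*1 = 31477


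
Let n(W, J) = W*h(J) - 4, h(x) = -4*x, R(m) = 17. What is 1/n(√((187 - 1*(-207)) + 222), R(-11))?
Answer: 1/712092 - 17*√154/356046 ≈ -0.00059112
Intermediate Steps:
n(W, J) = -4 - 4*J*W (n(W, J) = W*(-4*J) - 4 = -4*J*W - 4 = -4 - 4*J*W)
1/n(√((187 - 1*(-207)) + 222), R(-11)) = 1/(-4 - 4*17*√((187 - 1*(-207)) + 222)) = 1/(-4 - 4*17*√((187 + 207) + 222)) = 1/(-4 - 4*17*√(394 + 222)) = 1/(-4 - 4*17*√616) = 1/(-4 - 4*17*2*√154) = 1/(-4 - 136*√154)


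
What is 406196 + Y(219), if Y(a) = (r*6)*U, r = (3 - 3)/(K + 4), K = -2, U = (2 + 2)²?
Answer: 406196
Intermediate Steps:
U = 16 (U = 4² = 16)
r = 0 (r = (3 - 3)/(-2 + 4) = 0/2 = 0*(½) = 0)
Y(a) = 0 (Y(a) = (0*6)*16 = 0*16 = 0)
406196 + Y(219) = 406196 + 0 = 406196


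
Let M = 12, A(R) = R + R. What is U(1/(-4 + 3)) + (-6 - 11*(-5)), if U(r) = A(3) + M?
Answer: 67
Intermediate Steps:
A(R) = 2*R
U(r) = 18 (U(r) = 2*3 + 12 = 6 + 12 = 18)
U(1/(-4 + 3)) + (-6 - 11*(-5)) = 18 + (-6 - 11*(-5)) = 18 + (-6 + 55) = 18 + 49 = 67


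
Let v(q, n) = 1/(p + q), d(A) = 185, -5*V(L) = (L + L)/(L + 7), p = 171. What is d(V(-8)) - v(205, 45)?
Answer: 69559/376 ≈ 185.00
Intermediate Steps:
V(L) = -2*L/(5*(7 + L)) (V(L) = -(L + L)/(5*(L + 7)) = -2*L/(5*(7 + L)))
v(q, n) = 1/(171 + q)
d(V(-8)) - v(205, 45) = 185 - 1/(171 + 205) = 185 - 1/376 = 69559/376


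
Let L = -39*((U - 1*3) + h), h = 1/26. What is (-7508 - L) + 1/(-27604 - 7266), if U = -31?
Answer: -153994638/17435 ≈ -8832.5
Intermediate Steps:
h = 1/26 ≈ 0.038462
L = 2649/2 (L = -39*((-31 - 1*3) + 1/26) = -39*((-31 - 3) + 1/26) = -39*(-34 + 1/26) = -39*(-883/26) = 2649/2 ≈ 1324.5)
(-7508 - L) + 1/(-27604 - 7266) = (-7508 - 1*2649/2) + 1/(-27604 - 7266) = (-7508 - 2649/2) + 1/(-34870) = -17665/2 - 1/34870 = -153994638/17435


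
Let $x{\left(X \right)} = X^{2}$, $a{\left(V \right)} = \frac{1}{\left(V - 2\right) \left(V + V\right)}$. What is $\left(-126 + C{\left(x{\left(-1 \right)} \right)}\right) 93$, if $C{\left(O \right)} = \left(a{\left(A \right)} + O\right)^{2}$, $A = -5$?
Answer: $- \frac{56949387}{4900} \approx -11622.0$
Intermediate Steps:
$a{\left(V \right)} = \frac{1}{2 V \left(-2 + V\right)}$ ($a{\left(V \right)} = \frac{1}{\left(-2 + V\right) 2 V} = \frac{1}{2 V \left(-2 + V\right)}$)
$C{\left(O \right)} = \left(\frac{1}{70} + O\right)^{2}$ ($C{\left(O \right)} = \left(\frac{1}{2 \left(-5\right) \left(-2 - 5\right)} + O\right)^{2} = \left(\frac{1}{2} \left(- \frac{1}{5}\right) \frac{1}{-7} + O\right)^{2} = \left(\frac{1}{2} \left(- \frac{1}{5}\right) \left(- \frac{1}{7}\right) + O\right)^{2} = \left(\frac{1}{70} + O\right)^{2}$)
$\left(-126 + C{\left(x{\left(-1 \right)} \right)}\right) 93 = \left(-126 + \frac{\left(1 + 70 \left(-1\right)^{2}\right)^{2}}{4900}\right) 93 = \left(-126 + \frac{\left(1 + 70 \cdot 1\right)^{2}}{4900}\right) 93 = \left(-126 + \frac{\left(1 + 70\right)^{2}}{4900}\right) 93 = \left(-126 + \frac{71^{2}}{4900}\right) 93 = \left(-126 + \frac{1}{4900} \cdot 5041\right) 93 = \left(-126 + \frac{5041}{4900}\right) 93 = \left(- \frac{612359}{4900}\right) 93 = - \frac{56949387}{4900}$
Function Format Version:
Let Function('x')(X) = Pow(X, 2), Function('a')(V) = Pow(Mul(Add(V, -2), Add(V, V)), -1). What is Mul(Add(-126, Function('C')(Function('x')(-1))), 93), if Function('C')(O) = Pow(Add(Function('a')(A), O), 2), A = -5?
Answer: Rational(-56949387, 4900) ≈ -11622.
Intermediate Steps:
Function('a')(V) = Mul(Rational(1, 2), Pow(V, -1), Pow(Add(-2, V), -1)) (Function('a')(V) = Pow(Mul(Add(-2, V), Mul(2, V)), -1) = Pow(Mul(2, V, Add(-2, V)), -1) = Mul(Rational(1, 2), Pow(V, -1), Pow(Add(-2, V), -1)))
Function('C')(O) = Pow(Add(Rational(1, 70), O), 2) (Function('C')(O) = Pow(Add(Mul(Rational(1, 2), Pow(-5, -1), Pow(Add(-2, -5), -1)), O), 2) = Pow(Add(Mul(Rational(1, 2), Rational(-1, 5), Pow(-7, -1)), O), 2) = Pow(Add(Mul(Rational(1, 2), Rational(-1, 5), Rational(-1, 7)), O), 2) = Pow(Add(Rational(1, 70), O), 2))
Mul(Add(-126, Function('C')(Function('x')(-1))), 93) = Mul(Add(-126, Mul(Rational(1, 4900), Pow(Add(1, Mul(70, Pow(-1, 2))), 2))), 93) = Mul(Add(-126, Mul(Rational(1, 4900), Pow(Add(1, Mul(70, 1)), 2))), 93) = Mul(Add(-126, Mul(Rational(1, 4900), Pow(Add(1, 70), 2))), 93) = Mul(Add(-126, Mul(Rational(1, 4900), Pow(71, 2))), 93) = Mul(Add(-126, Mul(Rational(1, 4900), 5041)), 93) = Mul(Add(-126, Rational(5041, 4900)), 93) = Mul(Rational(-612359, 4900), 93) = Rational(-56949387, 4900)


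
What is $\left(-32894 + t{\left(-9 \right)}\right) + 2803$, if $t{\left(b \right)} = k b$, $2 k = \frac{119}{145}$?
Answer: $- \frac{8727461}{290} \approx -30095.0$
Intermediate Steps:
$k = \frac{119}{290}$ ($k = \frac{119 \cdot \frac{1}{145}}{2} = \frac{1}{2} \cdot \frac{119}{145} = \frac{119}{290} \approx 0.41034$)
$t{\left(b \right)} = \frac{119 b}{290}$
$\left(-32894 + t{\left(-9 \right)}\right) + 2803 = \left(-32894 + \frac{119}{290} \left(-9\right)\right) + 2803 = \left(-32894 - \frac{1071}{290}\right) + 2803 = - \frac{9540331}{290} + 2803 = - \frac{8727461}{290}$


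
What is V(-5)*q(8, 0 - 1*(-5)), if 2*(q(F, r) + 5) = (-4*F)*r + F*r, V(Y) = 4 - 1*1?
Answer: -195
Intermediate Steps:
V(Y) = 3 (V(Y) = 4 - 1 = 3)
q(F, r) = -5 - 3*F*r/2 (q(F, r) = -5 + ((-4*F)*r + F*r)/2 = -5 + (-4*F*r + F*r)/2 = -5 + (-3*F*r)/2 = -5 - 3*F*r/2)
V(-5)*q(8, 0 - 1*(-5)) = 3*(-5 - 3/2*8*(0 - 1*(-5))) = 3*(-5 - 3/2*8*(0 + 5)) = 3*(-5 - 3/2*8*5) = 3*(-5 - 60) = 3*(-65) = -195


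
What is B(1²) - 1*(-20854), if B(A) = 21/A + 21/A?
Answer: 20896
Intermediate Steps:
B(A) = 42/A
B(1²) - 1*(-20854) = 42/(1²) - 1*(-20854) = 42/1 + 20854 = 42*1 + 20854 = 42 + 20854 = 20896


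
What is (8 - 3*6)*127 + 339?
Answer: -931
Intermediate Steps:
(8 - 3*6)*127 + 339 = (8 - 18)*127 + 339 = -10*127 + 339 = -1270 + 339 = -931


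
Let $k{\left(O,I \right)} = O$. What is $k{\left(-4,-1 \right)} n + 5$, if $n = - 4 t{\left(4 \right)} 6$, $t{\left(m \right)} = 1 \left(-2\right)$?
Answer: $-187$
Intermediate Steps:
$t{\left(m \right)} = -2$
$n = 48$ ($n = \left(-4\right) \left(-2\right) 6 = 8 \cdot 6 = 48$)
$k{\left(-4,-1 \right)} n + 5 = \left(-4\right) 48 + 5 = -192 + 5 = -187$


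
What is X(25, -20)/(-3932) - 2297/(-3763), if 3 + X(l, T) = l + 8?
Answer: 4459457/7398058 ≈ 0.60279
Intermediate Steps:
X(l, T) = 5 + l (X(l, T) = -3 + (l + 8) = -3 + (8 + l) = 5 + l)
X(25, -20)/(-3932) - 2297/(-3763) = (5 + 25)/(-3932) - 2297/(-3763) = 30*(-1/3932) - 2297*(-1/3763) = -15/1966 + 2297/3763 = 4459457/7398058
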